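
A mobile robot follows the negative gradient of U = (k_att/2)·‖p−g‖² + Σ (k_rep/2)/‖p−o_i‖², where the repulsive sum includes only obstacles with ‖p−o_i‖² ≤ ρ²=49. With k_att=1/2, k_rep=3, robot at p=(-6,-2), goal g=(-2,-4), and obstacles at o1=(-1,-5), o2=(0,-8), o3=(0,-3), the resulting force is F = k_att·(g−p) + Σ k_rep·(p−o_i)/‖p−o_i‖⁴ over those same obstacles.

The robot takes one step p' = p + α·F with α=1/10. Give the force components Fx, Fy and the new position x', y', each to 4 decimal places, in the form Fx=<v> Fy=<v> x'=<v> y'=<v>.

Fx=1.9739 Fy=-0.9900 x'=-5.8026 y'=-2.0990

F_att = 1/2·(g−p) = 1/2·(4,-2) = (2.0000,-1.0000)
o1: d²=34 ≤ ρ²=49; F_rep = 3·(-5,3)/34² = (-0.0130,0.0078)
o2: d²=72 > ρ²=49 → inactive
o3: d²=37 ≤ ρ²=49; F_rep = 3·(-6,1)/37² = (-0.0131,0.0022)
F = F_att + ΣF_rep = (1.9739,-0.9900)
p' = p + 1/10·F = (-5.8026,-2.0990)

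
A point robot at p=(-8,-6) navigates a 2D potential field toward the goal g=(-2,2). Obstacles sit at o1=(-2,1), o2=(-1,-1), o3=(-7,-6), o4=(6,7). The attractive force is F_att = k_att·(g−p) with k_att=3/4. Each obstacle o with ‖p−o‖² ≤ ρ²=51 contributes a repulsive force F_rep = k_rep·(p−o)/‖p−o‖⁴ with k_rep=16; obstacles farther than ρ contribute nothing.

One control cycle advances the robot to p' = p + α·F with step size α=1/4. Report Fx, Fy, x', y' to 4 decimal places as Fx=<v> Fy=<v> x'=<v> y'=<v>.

F_att = 3/4·(g−p) = 3/4·(6,8) = (4.5000,6.0000)
o1: d²=85 > ρ²=51 → inactive
o2: d²=74 > ρ²=51 → inactive
o3: d²=1 ≤ ρ²=51; F_rep = 16·(-1,0)/1² = (-16.0000,0.0000)
o4: d²=365 > ρ²=51 → inactive
F = F_att + ΣF_rep = (-11.5000,6.0000)
p' = p + 1/4·F = (-10.8750,-4.5000)

Fx=-11.5000 Fy=6.0000 x'=-10.8750 y'=-4.5000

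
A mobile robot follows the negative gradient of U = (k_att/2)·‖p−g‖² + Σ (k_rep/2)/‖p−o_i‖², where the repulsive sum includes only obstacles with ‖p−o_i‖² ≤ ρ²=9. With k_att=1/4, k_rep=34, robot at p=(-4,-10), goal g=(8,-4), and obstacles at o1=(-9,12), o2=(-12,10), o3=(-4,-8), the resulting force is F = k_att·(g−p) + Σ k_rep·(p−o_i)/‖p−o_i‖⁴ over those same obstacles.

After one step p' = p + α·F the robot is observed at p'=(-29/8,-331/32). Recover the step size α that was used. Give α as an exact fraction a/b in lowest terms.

α = 1/8

F_att = 1/4·(g−p) = 1/4·(12,6) = (3.0000,1.5000)
o1: d²=509 > ρ²=9 → inactive
o2: d²=464 > ρ²=9 → inactive
o3: d²=4 ≤ ρ²=9; F_rep = 34·(0,-2)/4² = (0.0000,-4.2500)
F = F_att + ΣF_rep = (3.0000,-2.7500)
Δp = p'−p = (0.3750,-0.3438); α = Δx/Fx = (3/8) / (3) = 1/8
check: Δy/Fy = (-11/32) / (-11/4) = 1/8 ✓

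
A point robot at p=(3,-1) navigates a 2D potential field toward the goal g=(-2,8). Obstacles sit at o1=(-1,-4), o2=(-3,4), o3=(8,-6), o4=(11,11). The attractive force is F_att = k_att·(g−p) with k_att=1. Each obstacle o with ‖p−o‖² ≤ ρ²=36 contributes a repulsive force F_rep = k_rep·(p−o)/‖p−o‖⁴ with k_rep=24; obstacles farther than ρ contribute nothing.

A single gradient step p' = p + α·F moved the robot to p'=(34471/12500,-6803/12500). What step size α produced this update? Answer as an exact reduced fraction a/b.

α = 1/20

F_att = 1·(g−p) = 1·(-5,9) = (-5.0000,9.0000)
o1: d²=25 ≤ ρ²=36; F_rep = 24·(4,3)/25² = (0.1536,0.1152)
o2: d²=61 > ρ²=36 → inactive
o3: d²=50 > ρ²=36 → inactive
o4: d²=208 > ρ²=36 → inactive
F = F_att + ΣF_rep = (-4.8464,9.1152)
Δp = p'−p = (-0.2423,0.4558); α = Δx/Fx = (-3029/12500) / (-3029/625) = 1/20
check: Δy/Fy = (5697/12500) / (5697/625) = 1/20 ✓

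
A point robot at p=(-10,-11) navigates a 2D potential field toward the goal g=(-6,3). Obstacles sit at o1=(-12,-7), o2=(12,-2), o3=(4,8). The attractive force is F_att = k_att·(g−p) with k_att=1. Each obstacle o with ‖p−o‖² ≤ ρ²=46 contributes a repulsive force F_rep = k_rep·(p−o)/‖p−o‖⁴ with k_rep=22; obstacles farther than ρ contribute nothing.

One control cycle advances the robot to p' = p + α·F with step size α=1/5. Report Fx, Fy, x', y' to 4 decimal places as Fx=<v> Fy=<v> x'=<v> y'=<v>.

Fx=4.1100 Fy=13.7800 x'=-9.1780 y'=-8.2440

F_att = 1·(g−p) = 1·(4,14) = (4.0000,14.0000)
o1: d²=20 ≤ ρ²=46; F_rep = 22·(2,-4)/20² = (0.1100,-0.2200)
o2: d²=565 > ρ²=46 → inactive
o3: d²=557 > ρ²=46 → inactive
F = F_att + ΣF_rep = (4.1100,13.7800)
p' = p + 1/5·F = (-9.1780,-8.2440)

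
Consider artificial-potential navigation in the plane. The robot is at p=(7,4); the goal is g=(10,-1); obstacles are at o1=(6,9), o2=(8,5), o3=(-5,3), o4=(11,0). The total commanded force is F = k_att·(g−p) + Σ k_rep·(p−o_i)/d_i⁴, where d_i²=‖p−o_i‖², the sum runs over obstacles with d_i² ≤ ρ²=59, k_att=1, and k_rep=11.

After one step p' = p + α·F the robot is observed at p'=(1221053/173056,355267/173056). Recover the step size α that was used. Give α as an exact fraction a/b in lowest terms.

F_att = 1·(g−p) = 1·(3,-5) = (3.0000,-5.0000)
o1: d²=26 ≤ ρ²=59; F_rep = 11·(1,-5)/26² = (0.0163,-0.0814)
o2: d²=2 ≤ ρ²=59; F_rep = 11·(-1,-1)/2² = (-2.7500,-2.7500)
o3: d²=145 > ρ²=59 → inactive
o4: d²=32 ≤ ρ²=59; F_rep = 11·(-4,4)/32² = (-0.0430,0.0430)
F = F_att + ΣF_rep = (0.2233,-7.7884)
Δp = p'−p = (0.0558,-1.9471); α = Δx/Fx = (9661/173056) / (9661/43264) = 1/4
check: Δy/Fy = (-336957/173056) / (-336957/43264) = 1/4 ✓

α = 1/4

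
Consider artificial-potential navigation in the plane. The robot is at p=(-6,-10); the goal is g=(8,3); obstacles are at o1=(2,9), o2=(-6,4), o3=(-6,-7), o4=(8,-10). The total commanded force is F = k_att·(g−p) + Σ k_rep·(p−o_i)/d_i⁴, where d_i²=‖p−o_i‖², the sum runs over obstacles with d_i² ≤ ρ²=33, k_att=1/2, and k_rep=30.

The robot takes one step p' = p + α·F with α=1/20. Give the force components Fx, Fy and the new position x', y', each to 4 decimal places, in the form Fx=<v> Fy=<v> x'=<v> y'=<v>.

F_att = 1/2·(g−p) = 1/2·(14,13) = (7.0000,6.5000)
o1: d²=425 > ρ²=33 → inactive
o2: d²=196 > ρ²=33 → inactive
o3: d²=9 ≤ ρ²=33; F_rep = 30·(0,-3)/9² = (0.0000,-1.1111)
o4: d²=196 > ρ²=33 → inactive
F = F_att + ΣF_rep = (7.0000,5.3889)
p' = p + 1/20·F = (-5.6500,-9.7306)

Fx=7.0000 Fy=5.3889 x'=-5.6500 y'=-9.7306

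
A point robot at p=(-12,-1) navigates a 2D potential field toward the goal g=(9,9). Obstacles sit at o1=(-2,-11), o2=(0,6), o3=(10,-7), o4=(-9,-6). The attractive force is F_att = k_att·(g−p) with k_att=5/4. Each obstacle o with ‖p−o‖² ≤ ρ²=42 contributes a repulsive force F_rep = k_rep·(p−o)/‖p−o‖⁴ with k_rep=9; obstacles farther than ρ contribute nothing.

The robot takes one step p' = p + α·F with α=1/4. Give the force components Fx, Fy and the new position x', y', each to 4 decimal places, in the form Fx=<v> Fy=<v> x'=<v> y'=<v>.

Fx=26.2266 Fy=12.5389 x'=-5.4433 y'=2.1347

F_att = 5/4·(g−p) = 5/4·(21,10) = (26.2500,12.5000)
o1: d²=200 > ρ²=42 → inactive
o2: d²=193 > ρ²=42 → inactive
o3: d²=520 > ρ²=42 → inactive
o4: d²=34 ≤ ρ²=42; F_rep = 9·(-3,5)/34² = (-0.0234,0.0389)
F = F_att + ΣF_rep = (26.2266,12.5389)
p' = p + 1/4·F = (-5.4433,2.1347)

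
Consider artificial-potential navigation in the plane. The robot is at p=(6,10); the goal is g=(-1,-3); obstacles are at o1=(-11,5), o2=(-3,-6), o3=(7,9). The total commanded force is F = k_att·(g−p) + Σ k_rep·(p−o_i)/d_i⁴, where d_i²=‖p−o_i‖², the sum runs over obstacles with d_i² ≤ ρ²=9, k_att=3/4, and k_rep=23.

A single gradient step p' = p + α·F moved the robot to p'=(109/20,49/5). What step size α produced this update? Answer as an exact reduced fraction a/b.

α = 1/20

F_att = 3/4·(g−p) = 3/4·(-7,-13) = (-5.2500,-9.7500)
o1: d²=314 > ρ²=9 → inactive
o2: d²=337 > ρ²=9 → inactive
o3: d²=2 ≤ ρ²=9; F_rep = 23·(-1,1)/2² = (-5.7500,5.7500)
F = F_att + ΣF_rep = (-11.0000,-4.0000)
Δp = p'−p = (-0.5500,-0.2000); α = Δx/Fx = (-11/20) / (-11) = 1/20
check: Δy/Fy = (-1/5) / (-4) = 1/20 ✓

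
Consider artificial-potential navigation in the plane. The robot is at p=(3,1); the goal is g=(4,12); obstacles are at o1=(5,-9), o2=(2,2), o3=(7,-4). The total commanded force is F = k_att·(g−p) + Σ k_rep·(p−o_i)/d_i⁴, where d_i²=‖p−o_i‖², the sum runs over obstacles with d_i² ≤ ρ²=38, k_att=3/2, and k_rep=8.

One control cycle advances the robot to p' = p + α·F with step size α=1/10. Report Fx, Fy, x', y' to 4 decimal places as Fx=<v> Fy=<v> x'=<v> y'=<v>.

Fx=3.5000 Fy=14.5000 x'=3.3500 y'=2.4500

F_att = 3/2·(g−p) = 3/2·(1,11) = (1.5000,16.5000)
o1: d²=104 > ρ²=38 → inactive
o2: d²=2 ≤ ρ²=38; F_rep = 8·(1,-1)/2² = (2.0000,-2.0000)
o3: d²=41 > ρ²=38 → inactive
F = F_att + ΣF_rep = (3.5000,14.5000)
p' = p + 1/10·F = (3.3500,2.4500)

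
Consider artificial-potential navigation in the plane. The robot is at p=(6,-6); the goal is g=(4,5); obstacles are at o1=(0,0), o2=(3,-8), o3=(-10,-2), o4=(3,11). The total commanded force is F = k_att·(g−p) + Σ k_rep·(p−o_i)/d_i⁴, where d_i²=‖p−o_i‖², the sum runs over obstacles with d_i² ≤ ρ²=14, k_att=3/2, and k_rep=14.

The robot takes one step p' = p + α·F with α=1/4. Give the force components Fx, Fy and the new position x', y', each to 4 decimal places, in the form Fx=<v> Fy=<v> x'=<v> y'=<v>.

Fx=-2.7515 Fy=16.6657 x'=5.3121 y'=-1.8336

F_att = 3/2·(g−p) = 3/2·(-2,11) = (-3.0000,16.5000)
o1: d²=72 > ρ²=14 → inactive
o2: d²=13 ≤ ρ²=14; F_rep = 14·(3,2)/13² = (0.2485,0.1657)
o3: d²=272 > ρ²=14 → inactive
o4: d²=298 > ρ²=14 → inactive
F = F_att + ΣF_rep = (-2.7515,16.6657)
p' = p + 1/4·F = (5.3121,-1.8336)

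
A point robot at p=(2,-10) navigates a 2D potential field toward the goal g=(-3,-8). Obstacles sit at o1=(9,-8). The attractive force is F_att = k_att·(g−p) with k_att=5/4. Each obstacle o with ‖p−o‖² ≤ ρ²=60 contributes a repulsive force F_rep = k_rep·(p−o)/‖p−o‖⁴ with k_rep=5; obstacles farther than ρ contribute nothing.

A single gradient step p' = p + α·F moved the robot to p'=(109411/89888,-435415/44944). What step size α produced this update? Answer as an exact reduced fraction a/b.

F_att = 5/4·(g−p) = 5/4·(-5,2) = (-6.2500,2.5000)
o1: d²=53 ≤ ρ²=60; F_rep = 5·(-7,-2)/53² = (-0.0125,-0.0036)
F = F_att + ΣF_rep = (-6.2625,2.4964)
Δp = p'−p = (-0.7828,0.3121); α = Δx/Fx = (-70365/89888) / (-70365/11236) = 1/8
check: Δy/Fy = (14025/44944) / (14025/5618) = 1/8 ✓

α = 1/8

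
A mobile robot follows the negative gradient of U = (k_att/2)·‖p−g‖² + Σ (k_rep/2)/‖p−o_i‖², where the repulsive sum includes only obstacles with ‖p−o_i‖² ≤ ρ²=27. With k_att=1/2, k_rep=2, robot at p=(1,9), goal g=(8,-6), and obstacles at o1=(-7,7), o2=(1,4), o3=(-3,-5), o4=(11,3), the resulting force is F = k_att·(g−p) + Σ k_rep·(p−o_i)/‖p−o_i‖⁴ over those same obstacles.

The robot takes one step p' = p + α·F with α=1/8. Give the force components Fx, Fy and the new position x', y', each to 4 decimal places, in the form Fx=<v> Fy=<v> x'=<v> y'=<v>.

Fx=3.5000 Fy=-7.4840 x'=1.4375 y'=8.0645

F_att = 1/2·(g−p) = 1/2·(7,-15) = (3.5000,-7.5000)
o1: d²=68 > ρ²=27 → inactive
o2: d²=25 ≤ ρ²=27; F_rep = 2·(0,5)/25² = (0.0000,0.0160)
o3: d²=212 > ρ²=27 → inactive
o4: d²=136 > ρ²=27 → inactive
F = F_att + ΣF_rep = (3.5000,-7.4840)
p' = p + 1/8·F = (1.4375,8.0645)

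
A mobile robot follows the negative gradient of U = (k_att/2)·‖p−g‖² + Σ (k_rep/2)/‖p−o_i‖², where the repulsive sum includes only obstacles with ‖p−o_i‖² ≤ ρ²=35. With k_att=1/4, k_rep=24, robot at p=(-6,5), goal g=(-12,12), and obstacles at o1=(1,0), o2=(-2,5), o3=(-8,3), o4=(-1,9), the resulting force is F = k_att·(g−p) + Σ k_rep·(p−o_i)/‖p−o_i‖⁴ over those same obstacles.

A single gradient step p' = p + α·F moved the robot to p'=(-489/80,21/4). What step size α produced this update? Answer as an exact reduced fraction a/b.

α = 1/10

F_att = 1/4·(g−p) = 1/4·(-6,7) = (-1.5000,1.7500)
o1: d²=74 > ρ²=35 → inactive
o2: d²=16 ≤ ρ²=35; F_rep = 24·(-4,0)/16² = (-0.3750,0.0000)
o3: d²=8 ≤ ρ²=35; F_rep = 24·(2,2)/8² = (0.7500,0.7500)
o4: d²=41 > ρ²=35 → inactive
F = F_att + ΣF_rep = (-1.1250,2.5000)
Δp = p'−p = (-0.1125,0.2500); α = Δx/Fx = (-9/80) / (-9/8) = 1/10
check: Δy/Fy = (1/4) / (5/2) = 1/10 ✓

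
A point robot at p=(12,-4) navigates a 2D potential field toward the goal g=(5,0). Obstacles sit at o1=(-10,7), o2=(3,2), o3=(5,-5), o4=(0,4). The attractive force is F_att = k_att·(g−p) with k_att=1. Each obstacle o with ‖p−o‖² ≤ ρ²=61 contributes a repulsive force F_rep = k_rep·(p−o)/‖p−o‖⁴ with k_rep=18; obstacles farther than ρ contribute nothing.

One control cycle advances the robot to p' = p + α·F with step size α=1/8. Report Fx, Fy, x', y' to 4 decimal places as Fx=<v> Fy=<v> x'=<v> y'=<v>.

F_att = 1·(g−p) = 1·(-7,4) = (-7.0000,4.0000)
o1: d²=605 > ρ²=61 → inactive
o2: d²=117 > ρ²=61 → inactive
o3: d²=50 ≤ ρ²=61; F_rep = 18·(7,1)/50² = (0.0504,0.0072)
o4: d²=208 > ρ²=61 → inactive
F = F_att + ΣF_rep = (-6.9496,4.0072)
p' = p + 1/8·F = (11.1313,-3.4991)

Fx=-6.9496 Fy=4.0072 x'=11.1313 y'=-3.4991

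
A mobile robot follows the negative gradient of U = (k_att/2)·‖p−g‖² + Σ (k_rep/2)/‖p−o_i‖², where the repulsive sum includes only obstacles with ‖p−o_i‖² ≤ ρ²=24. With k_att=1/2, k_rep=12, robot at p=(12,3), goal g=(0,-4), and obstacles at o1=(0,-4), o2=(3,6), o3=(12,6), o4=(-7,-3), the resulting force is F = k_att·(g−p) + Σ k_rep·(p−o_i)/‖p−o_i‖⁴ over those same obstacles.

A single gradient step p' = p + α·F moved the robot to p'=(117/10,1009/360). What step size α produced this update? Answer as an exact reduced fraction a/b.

F_att = 1/2·(g−p) = 1/2·(-12,-7) = (-6.0000,-3.5000)
o1: d²=193 > ρ²=24 → inactive
o2: d²=90 > ρ²=24 → inactive
o3: d²=9 ≤ ρ²=24; F_rep = 12·(0,-3)/9² = (0.0000,-0.4444)
o4: d²=397 > ρ²=24 → inactive
F = F_att + ΣF_rep = (-6.0000,-3.9444)
Δp = p'−p = (-0.3000,-0.1972); α = Δx/Fx = (-3/10) / (-6) = 1/20
check: Δy/Fy = (-71/360) / (-71/18) = 1/20 ✓

α = 1/20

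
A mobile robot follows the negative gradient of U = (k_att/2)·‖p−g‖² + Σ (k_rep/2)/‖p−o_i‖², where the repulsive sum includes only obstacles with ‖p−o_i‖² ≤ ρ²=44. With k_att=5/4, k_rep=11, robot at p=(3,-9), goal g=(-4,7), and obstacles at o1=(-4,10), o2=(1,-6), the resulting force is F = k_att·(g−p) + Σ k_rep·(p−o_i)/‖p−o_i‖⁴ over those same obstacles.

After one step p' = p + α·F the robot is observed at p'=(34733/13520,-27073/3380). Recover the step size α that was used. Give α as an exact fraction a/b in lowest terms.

F_att = 5/4·(g−p) = 5/4·(-7,16) = (-8.7500,20.0000)
o1: d²=410 > ρ²=44 → inactive
o2: d²=13 ≤ ρ²=44; F_rep = 11·(2,-3)/13² = (0.1302,-0.1953)
F = F_att + ΣF_rep = (-8.6198,19.8047)
Δp = p'−p = (-0.4310,0.9902); α = Δx/Fx = (-5827/13520) / (-5827/676) = 1/20
check: Δy/Fy = (3347/3380) / (3347/169) = 1/20 ✓

α = 1/20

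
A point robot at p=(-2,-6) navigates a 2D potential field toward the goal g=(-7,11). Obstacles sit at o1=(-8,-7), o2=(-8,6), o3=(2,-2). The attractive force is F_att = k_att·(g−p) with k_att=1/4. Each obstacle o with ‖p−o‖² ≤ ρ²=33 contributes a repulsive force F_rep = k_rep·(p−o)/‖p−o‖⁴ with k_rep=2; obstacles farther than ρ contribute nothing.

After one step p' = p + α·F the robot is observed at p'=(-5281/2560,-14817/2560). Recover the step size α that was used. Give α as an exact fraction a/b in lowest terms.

α = 1/20

F_att = 1/4·(g−p) = 1/4·(-5,17) = (-1.2500,4.2500)
o1: d²=37 > ρ²=33 → inactive
o2: d²=180 > ρ²=33 → inactive
o3: d²=32 ≤ ρ²=33; F_rep = 2·(-4,-4)/32² = (-0.0078,-0.0078)
F = F_att + ΣF_rep = (-1.2578,4.2422)
Δp = p'−p = (-0.0629,0.2121); α = Δx/Fx = (-161/2560) / (-161/128) = 1/20
check: Δy/Fy = (543/2560) / (543/128) = 1/20 ✓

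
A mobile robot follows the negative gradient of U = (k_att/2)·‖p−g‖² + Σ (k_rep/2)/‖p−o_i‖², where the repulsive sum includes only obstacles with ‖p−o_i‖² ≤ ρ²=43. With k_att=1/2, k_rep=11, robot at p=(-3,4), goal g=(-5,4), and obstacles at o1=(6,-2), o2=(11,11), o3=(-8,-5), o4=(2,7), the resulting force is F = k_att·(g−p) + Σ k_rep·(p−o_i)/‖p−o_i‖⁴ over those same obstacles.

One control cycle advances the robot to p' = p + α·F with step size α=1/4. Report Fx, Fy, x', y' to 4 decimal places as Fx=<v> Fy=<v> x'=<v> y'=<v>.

F_att = 1/2·(g−p) = 1/2·(-2,0) = (-1.0000,0.0000)
o1: d²=117 > ρ²=43 → inactive
o2: d²=245 > ρ²=43 → inactive
o3: d²=106 > ρ²=43 → inactive
o4: d²=34 ≤ ρ²=43; F_rep = 11·(-5,-3)/34² = (-0.0476,-0.0285)
F = F_att + ΣF_rep = (-1.0476,-0.0285)
p' = p + 1/4·F = (-3.2619,3.9929)

Fx=-1.0476 Fy=-0.0285 x'=-3.2619 y'=3.9929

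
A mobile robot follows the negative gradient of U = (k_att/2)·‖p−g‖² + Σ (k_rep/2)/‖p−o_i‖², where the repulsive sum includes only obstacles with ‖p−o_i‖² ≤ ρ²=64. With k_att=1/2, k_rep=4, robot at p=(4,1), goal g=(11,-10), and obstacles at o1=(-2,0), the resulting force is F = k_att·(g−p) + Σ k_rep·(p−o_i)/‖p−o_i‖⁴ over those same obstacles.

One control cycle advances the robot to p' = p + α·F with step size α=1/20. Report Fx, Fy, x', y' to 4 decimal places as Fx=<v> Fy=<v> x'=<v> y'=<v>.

Fx=3.5175 Fy=-5.4971 x'=4.1759 y'=0.7251

F_att = 1/2·(g−p) = 1/2·(7,-11) = (3.5000,-5.5000)
o1: d²=37 ≤ ρ²=64; F_rep = 4·(6,1)/37² = (0.0175,0.0029)
F = F_att + ΣF_rep = (3.5175,-5.4971)
p' = p + 1/20·F = (4.1759,0.7251)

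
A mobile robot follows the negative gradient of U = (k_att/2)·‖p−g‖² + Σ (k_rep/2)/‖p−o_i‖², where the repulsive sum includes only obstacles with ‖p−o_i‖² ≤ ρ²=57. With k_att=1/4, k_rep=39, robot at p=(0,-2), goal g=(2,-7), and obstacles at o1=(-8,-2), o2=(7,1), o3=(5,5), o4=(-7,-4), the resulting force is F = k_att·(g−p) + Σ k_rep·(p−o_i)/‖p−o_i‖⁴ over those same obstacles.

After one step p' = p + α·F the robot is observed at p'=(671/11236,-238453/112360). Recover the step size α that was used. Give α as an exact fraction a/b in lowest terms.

α = 1/10

F_att = 1/4·(g−p) = 1/4·(2,-5) = (0.5000,-1.2500)
o1: d²=64 > ρ²=57 → inactive
o2: d²=58 > ρ²=57 → inactive
o3: d²=74 > ρ²=57 → inactive
o4: d²=53 ≤ ρ²=57; F_rep = 39·(7,2)/53² = (0.0972,0.0278)
F = F_att + ΣF_rep = (0.5972,-1.2222)
Δp = p'−p = (0.0597,-0.1222); α = Δx/Fx = (671/11236) / (3355/5618) = 1/10
check: Δy/Fy = (-13733/112360) / (-13733/11236) = 1/10 ✓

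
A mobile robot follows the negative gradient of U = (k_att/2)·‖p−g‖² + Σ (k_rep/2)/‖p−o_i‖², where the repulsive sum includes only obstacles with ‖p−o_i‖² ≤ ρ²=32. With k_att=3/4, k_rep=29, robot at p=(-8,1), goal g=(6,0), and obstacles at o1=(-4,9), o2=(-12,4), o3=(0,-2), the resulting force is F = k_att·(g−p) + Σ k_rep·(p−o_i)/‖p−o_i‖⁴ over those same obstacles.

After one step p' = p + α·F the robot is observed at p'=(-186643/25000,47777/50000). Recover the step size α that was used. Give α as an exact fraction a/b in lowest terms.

α = 1/20

F_att = 3/4·(g−p) = 3/4·(14,-1) = (10.5000,-0.7500)
o1: d²=80 > ρ²=32 → inactive
o2: d²=25 ≤ ρ²=32; F_rep = 29·(4,-3)/25² = (0.1856,-0.1392)
o3: d²=73 > ρ²=32 → inactive
F = F_att + ΣF_rep = (10.6856,-0.8892)
Δp = p'−p = (0.5343,-0.0445); α = Δx/Fx = (13357/25000) / (13357/1250) = 1/20
check: Δy/Fy = (-2223/50000) / (-2223/2500) = 1/20 ✓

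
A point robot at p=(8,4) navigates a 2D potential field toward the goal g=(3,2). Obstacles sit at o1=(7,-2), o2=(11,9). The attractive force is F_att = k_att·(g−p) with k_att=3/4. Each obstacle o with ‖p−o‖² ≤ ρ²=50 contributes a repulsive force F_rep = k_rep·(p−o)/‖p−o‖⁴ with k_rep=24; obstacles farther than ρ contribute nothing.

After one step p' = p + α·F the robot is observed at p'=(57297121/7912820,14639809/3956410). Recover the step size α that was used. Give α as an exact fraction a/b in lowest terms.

F_att = 3/4·(g−p) = 3/4·(-5,-2) = (-3.7500,-1.5000)
o1: d²=37 ≤ ρ²=50; F_rep = 24·(1,6)/37² = (0.0175,0.1052)
o2: d²=34 ≤ ρ²=50; F_rep = 24·(-3,-5)/34² = (-0.0623,-0.1038)
F = F_att + ΣF_rep = (-3.7948,-1.4986)
Δp = p'−p = (-0.7590,-0.2997); α = Δx/Fx = (-6005439/7912820) / (-6005439/1582564) = 1/5
check: Δy/Fy = (-1185831/3956410) / (-1185831/791282) = 1/5 ✓

α = 1/5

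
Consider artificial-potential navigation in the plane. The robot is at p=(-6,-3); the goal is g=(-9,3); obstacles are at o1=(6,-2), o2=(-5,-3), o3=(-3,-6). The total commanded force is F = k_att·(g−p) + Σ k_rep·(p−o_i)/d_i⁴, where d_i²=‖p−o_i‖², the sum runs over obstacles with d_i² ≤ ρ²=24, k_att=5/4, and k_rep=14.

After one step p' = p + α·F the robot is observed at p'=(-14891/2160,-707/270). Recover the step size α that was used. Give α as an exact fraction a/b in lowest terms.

F_att = 5/4·(g−p) = 5/4·(-3,6) = (-3.7500,7.5000)
o1: d²=145 > ρ²=24 → inactive
o2: d²=1 ≤ ρ²=24; F_rep = 14·(-1,0)/1² = (-14.0000,0.0000)
o3: d²=18 ≤ ρ²=24; F_rep = 14·(-3,3)/18² = (-0.1296,0.1296)
F = F_att + ΣF_rep = (-17.8796,7.6296)
Δp = p'−p = (-0.8940,0.3815); α = Δx/Fx = (-1931/2160) / (-1931/108) = 1/20
check: Δy/Fy = (103/270) / (206/27) = 1/20 ✓

α = 1/20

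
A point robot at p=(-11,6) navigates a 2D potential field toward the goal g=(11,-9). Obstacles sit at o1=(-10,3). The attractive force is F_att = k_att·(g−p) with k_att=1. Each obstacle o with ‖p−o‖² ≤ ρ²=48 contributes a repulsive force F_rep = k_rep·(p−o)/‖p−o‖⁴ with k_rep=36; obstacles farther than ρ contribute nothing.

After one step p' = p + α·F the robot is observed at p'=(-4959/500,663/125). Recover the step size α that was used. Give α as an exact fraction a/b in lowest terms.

α = 1/20

F_att = 1·(g−p) = 1·(22,-15) = (22.0000,-15.0000)
o1: d²=10 ≤ ρ²=48; F_rep = 36·(-1,3)/10² = (-0.3600,1.0800)
F = F_att + ΣF_rep = (21.6400,-13.9200)
Δp = p'−p = (1.0820,-0.6960); α = Δx/Fx = (541/500) / (541/25) = 1/20
check: Δy/Fy = (-87/125) / (-348/25) = 1/20 ✓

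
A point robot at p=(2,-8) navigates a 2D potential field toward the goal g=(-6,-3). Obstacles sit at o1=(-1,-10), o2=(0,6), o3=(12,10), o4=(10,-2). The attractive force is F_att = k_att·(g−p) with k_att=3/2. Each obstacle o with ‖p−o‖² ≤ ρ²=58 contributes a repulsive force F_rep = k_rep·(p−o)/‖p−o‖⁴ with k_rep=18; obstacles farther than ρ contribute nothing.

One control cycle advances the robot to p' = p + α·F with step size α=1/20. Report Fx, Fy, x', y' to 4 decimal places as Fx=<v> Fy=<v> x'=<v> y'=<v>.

F_att = 3/2·(g−p) = 3/2·(-8,5) = (-12.0000,7.5000)
o1: d²=13 ≤ ρ²=58; F_rep = 18·(3,2)/13² = (0.3195,0.2130)
o2: d²=200 > ρ²=58 → inactive
o3: d²=424 > ρ²=58 → inactive
o4: d²=100 > ρ²=58 → inactive
F = F_att + ΣF_rep = (-11.6805,7.7130)
p' = p + 1/20·F = (1.4160,-7.6143)

Fx=-11.6805 Fy=7.7130 x'=1.4160 y'=-7.6143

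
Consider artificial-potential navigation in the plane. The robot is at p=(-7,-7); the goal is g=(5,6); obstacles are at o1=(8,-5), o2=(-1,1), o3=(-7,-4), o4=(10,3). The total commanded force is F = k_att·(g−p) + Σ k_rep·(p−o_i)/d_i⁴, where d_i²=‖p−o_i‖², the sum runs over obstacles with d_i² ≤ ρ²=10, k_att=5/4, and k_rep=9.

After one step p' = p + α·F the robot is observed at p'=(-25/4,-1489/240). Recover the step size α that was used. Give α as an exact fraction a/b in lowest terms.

F_att = 5/4·(g−p) = 5/4·(12,13) = (15.0000,16.2500)
o1: d²=229 > ρ²=10 → inactive
o2: d²=100 > ρ²=10 → inactive
o3: d²=9 ≤ ρ²=10; F_rep = 9·(0,-3)/9² = (0.0000,-0.3333)
o4: d²=389 > ρ²=10 → inactive
F = F_att + ΣF_rep = (15.0000,15.9167)
Δp = p'−p = (0.7500,0.7958); α = Δx/Fx = (3/4) / (15) = 1/20
check: Δy/Fy = (191/240) / (191/12) = 1/20 ✓

α = 1/20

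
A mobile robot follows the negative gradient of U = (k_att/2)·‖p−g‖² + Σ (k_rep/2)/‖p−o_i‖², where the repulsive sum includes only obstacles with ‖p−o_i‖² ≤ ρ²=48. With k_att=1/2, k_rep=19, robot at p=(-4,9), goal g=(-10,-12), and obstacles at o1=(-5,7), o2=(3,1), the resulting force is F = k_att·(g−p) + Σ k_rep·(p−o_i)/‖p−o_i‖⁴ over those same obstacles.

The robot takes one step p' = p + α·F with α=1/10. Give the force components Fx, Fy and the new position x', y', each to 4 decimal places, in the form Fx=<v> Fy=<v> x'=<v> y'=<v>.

Fx=-2.2400 Fy=-8.9800 x'=-4.2240 y'=8.1020

F_att = 1/2·(g−p) = 1/2·(-6,-21) = (-3.0000,-10.5000)
o1: d²=5 ≤ ρ²=48; F_rep = 19·(1,2)/5² = (0.7600,1.5200)
o2: d²=113 > ρ²=48 → inactive
F = F_att + ΣF_rep = (-2.2400,-8.9800)
p' = p + 1/10·F = (-4.2240,8.1020)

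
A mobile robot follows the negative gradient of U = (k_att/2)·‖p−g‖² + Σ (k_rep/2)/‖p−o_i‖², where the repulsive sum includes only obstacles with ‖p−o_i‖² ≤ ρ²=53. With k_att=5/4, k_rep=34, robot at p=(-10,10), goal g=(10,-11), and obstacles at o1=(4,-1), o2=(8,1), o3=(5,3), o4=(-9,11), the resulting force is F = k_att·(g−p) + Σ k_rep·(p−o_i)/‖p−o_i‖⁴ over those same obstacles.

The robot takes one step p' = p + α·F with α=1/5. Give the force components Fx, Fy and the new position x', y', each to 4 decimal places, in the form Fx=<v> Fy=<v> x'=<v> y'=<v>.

F_att = 5/4·(g−p) = 5/4·(20,-21) = (25.0000,-26.2500)
o1: d²=317 > ρ²=53 → inactive
o2: d²=405 > ρ²=53 → inactive
o3: d²=274 > ρ²=53 → inactive
o4: d²=2 ≤ ρ²=53; F_rep = 34·(-1,-1)/2² = (-8.5000,-8.5000)
F = F_att + ΣF_rep = (16.5000,-34.7500)
p' = p + 1/5·F = (-6.7000,3.0500)

Fx=16.5000 Fy=-34.7500 x'=-6.7000 y'=3.0500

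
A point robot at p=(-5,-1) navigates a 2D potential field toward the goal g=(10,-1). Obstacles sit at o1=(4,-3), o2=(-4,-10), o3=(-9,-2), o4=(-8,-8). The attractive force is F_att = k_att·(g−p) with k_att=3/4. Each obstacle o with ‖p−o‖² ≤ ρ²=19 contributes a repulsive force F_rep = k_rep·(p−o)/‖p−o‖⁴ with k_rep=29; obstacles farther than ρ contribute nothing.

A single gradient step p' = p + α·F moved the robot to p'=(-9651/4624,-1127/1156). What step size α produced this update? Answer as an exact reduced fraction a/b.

F_att = 3/4·(g−p) = 3/4·(15,0) = (11.2500,0.0000)
o1: d²=85 > ρ²=19 → inactive
o2: d²=82 > ρ²=19 → inactive
o3: d²=17 ≤ ρ²=19; F_rep = 29·(4,1)/17² = (0.4014,0.1003)
o4: d²=58 > ρ²=19 → inactive
F = F_att + ΣF_rep = (11.6514,0.1003)
Δp = p'−p = (2.9128,0.0251); α = Δx/Fx = (13469/4624) / (13469/1156) = 1/4
check: Δy/Fy = (29/1156) / (29/289) = 1/4 ✓

α = 1/4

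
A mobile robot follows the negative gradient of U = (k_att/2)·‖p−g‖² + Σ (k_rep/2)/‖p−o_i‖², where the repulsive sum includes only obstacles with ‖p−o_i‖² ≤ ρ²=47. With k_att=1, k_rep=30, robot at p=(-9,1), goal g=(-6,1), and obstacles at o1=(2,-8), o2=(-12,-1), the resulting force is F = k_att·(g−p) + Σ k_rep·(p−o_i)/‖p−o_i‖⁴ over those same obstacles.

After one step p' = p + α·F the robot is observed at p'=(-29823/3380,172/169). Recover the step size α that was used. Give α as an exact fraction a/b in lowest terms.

F_att = 1·(g−p) = 1·(3,0) = (3.0000,0.0000)
o1: d²=202 > ρ²=47 → inactive
o2: d²=13 ≤ ρ²=47; F_rep = 30·(3,2)/13² = (0.5325,0.3550)
F = F_att + ΣF_rep = (3.5325,0.3550)
Δp = p'−p = (0.1766,0.0178); α = Δx/Fx = (597/3380) / (597/169) = 1/20
check: Δy/Fy = (3/169) / (60/169) = 1/20 ✓

α = 1/20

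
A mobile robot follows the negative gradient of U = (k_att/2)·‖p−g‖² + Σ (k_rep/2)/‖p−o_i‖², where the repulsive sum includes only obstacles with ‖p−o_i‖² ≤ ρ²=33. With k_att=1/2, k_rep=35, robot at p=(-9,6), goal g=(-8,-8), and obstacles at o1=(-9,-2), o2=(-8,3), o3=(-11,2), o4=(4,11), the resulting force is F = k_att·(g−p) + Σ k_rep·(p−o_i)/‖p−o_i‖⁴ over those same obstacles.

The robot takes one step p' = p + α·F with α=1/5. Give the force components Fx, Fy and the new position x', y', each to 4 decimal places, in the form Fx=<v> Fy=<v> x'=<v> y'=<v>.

F_att = 1/2·(g−p) = 1/2·(1,-14) = (0.5000,-7.0000)
o1: d²=64 > ρ²=33 → inactive
o2: d²=10 ≤ ρ²=33; F_rep = 35·(-1,3)/10² = (-0.3500,1.0500)
o3: d²=20 ≤ ρ²=33; F_rep = 35·(2,4)/20² = (0.1750,0.3500)
o4: d²=194 > ρ²=33 → inactive
F = F_att + ΣF_rep = (0.3250,-5.6000)
p' = p + 1/5·F = (-8.9350,4.8800)

Fx=0.3250 Fy=-5.6000 x'=-8.9350 y'=4.8800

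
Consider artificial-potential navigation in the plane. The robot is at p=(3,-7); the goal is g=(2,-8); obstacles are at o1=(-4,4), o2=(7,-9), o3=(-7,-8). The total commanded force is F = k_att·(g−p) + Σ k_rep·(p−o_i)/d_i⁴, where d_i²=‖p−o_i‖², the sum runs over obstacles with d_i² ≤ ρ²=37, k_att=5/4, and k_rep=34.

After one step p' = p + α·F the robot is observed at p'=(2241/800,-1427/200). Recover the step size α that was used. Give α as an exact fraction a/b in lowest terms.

α = 1/8

F_att = 5/4·(g−p) = 5/4·(-1,-1) = (-1.2500,-1.2500)
o1: d²=170 > ρ²=37 → inactive
o2: d²=20 ≤ ρ²=37; F_rep = 34·(-4,2)/20² = (-0.3400,0.1700)
o3: d²=101 > ρ²=37 → inactive
F = F_att + ΣF_rep = (-1.5900,-1.0800)
Δp = p'−p = (-0.1988,-0.1350); α = Δx/Fx = (-159/800) / (-159/100) = 1/8
check: Δy/Fy = (-27/200) / (-27/25) = 1/8 ✓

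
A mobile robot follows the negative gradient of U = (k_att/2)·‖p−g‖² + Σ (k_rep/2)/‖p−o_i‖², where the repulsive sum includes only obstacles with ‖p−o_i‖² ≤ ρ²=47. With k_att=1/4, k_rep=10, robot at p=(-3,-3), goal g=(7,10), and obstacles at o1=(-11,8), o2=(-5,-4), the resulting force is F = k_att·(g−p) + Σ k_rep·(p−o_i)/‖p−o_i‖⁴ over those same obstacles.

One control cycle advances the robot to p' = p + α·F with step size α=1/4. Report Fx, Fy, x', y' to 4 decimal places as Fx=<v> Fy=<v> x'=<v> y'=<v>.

F_att = 1/4·(g−p) = 1/4·(10,13) = (2.5000,3.2500)
o1: d²=185 > ρ²=47 → inactive
o2: d²=5 ≤ ρ²=47; F_rep = 10·(2,1)/5² = (0.8000,0.4000)
F = F_att + ΣF_rep = (3.3000,3.6500)
p' = p + 1/4·F = (-2.1750,-2.0875)

Fx=3.3000 Fy=3.6500 x'=-2.1750 y'=-2.0875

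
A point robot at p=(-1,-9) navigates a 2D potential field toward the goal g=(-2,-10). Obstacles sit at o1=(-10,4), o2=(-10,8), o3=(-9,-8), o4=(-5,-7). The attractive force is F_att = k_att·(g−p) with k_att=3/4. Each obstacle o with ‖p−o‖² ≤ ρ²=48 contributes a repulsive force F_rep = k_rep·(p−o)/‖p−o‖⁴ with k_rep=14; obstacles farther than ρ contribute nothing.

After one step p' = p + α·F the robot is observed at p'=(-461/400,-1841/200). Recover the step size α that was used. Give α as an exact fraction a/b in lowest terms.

F_att = 3/4·(g−p) = 3/4·(-1,-1) = (-0.7500,-0.7500)
o1: d²=250 > ρ²=48 → inactive
o2: d²=370 > ρ²=48 → inactive
o3: d²=65 > ρ²=48 → inactive
o4: d²=20 ≤ ρ²=48; F_rep = 14·(4,-2)/20² = (0.1400,-0.0700)
F = F_att + ΣF_rep = (-0.6100,-0.8200)
Δp = p'−p = (-0.1525,-0.2050); α = Δx/Fx = (-61/400) / (-61/100) = 1/4
check: Δy/Fy = (-41/200) / (-41/50) = 1/4 ✓

α = 1/4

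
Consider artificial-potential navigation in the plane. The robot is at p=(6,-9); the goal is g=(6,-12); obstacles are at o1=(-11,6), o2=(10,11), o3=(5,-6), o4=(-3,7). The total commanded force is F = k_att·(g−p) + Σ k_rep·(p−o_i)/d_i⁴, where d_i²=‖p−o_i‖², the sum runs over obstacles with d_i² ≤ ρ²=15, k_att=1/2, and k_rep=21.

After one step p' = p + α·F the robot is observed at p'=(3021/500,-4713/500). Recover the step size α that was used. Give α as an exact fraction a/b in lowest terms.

F_att = 1/2·(g−p) = 1/2·(0,-3) = (0.0000,-1.5000)
o1: d²=514 > ρ²=15 → inactive
o2: d²=416 > ρ²=15 → inactive
o3: d²=10 ≤ ρ²=15; F_rep = 21·(1,-3)/10² = (0.2100,-0.6300)
o4: d²=337 > ρ²=15 → inactive
F = F_att + ΣF_rep = (0.2100,-2.1300)
Δp = p'−p = (0.0420,-0.4260); α = Δx/Fx = (21/500) / (21/100) = 1/5
check: Δy/Fy = (-213/500) / (-213/100) = 1/5 ✓

α = 1/5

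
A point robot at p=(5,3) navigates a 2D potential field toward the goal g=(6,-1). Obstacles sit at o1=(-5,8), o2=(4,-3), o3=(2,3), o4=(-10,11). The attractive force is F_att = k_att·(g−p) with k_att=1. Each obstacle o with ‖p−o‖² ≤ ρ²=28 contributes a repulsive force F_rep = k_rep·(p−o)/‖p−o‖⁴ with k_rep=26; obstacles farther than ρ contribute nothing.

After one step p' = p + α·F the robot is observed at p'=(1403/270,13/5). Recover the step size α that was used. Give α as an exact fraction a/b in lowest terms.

α = 1/10

F_att = 1·(g−p) = 1·(1,-4) = (1.0000,-4.0000)
o1: d²=125 > ρ²=28 → inactive
o2: d²=37 > ρ²=28 → inactive
o3: d²=9 ≤ ρ²=28; F_rep = 26·(3,0)/9² = (0.9630,0.0000)
o4: d²=289 > ρ²=28 → inactive
F = F_att + ΣF_rep = (1.9630,-4.0000)
Δp = p'−p = (0.1963,-0.4000); α = Δx/Fx = (53/270) / (53/27) = 1/10
check: Δy/Fy = (-2/5) / (-4) = 1/10 ✓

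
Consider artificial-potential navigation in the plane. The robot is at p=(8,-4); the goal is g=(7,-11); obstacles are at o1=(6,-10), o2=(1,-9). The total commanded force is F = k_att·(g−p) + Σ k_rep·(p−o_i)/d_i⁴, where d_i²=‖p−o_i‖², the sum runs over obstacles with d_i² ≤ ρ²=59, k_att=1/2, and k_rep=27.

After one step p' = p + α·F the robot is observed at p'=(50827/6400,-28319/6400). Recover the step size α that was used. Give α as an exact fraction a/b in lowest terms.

F_att = 1/2·(g−p) = 1/2·(-1,-7) = (-0.5000,-3.5000)
o1: d²=40 ≤ ρ²=59; F_rep = 27·(2,6)/40² = (0.0338,0.1013)
o2: d²=74 > ρ²=59 → inactive
F = F_att + ΣF_rep = (-0.4662,-3.3988)
Δp = p'−p = (-0.0583,-0.4248); α = Δx/Fx = (-373/6400) / (-373/800) = 1/8
check: Δy/Fy = (-2719/6400) / (-2719/800) = 1/8 ✓

α = 1/8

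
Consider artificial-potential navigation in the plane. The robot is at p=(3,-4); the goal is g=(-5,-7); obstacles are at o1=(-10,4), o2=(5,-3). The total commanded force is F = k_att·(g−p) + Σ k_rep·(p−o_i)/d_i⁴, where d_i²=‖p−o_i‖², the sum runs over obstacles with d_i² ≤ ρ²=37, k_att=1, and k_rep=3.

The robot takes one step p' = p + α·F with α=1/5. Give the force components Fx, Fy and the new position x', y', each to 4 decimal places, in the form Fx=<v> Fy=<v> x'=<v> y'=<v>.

Fx=-8.2400 Fy=-3.1200 x'=1.3520 y'=-4.6240

F_att = 1·(g−p) = 1·(-8,-3) = (-8.0000,-3.0000)
o1: d²=233 > ρ²=37 → inactive
o2: d²=5 ≤ ρ²=37; F_rep = 3·(-2,-1)/5² = (-0.2400,-0.1200)
F = F_att + ΣF_rep = (-8.2400,-3.1200)
p' = p + 1/5·F = (1.3520,-4.6240)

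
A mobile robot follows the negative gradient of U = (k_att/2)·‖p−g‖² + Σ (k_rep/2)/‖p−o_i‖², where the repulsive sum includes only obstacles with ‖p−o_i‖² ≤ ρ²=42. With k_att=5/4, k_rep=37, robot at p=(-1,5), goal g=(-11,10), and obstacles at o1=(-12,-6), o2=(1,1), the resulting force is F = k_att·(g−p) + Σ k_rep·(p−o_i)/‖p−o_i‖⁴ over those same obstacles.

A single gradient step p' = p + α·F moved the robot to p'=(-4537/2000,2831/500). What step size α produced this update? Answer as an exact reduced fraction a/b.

F_att = 5/4·(g−p) = 5/4·(-10,5) = (-12.5000,6.2500)
o1: d²=242 > ρ²=42 → inactive
o2: d²=20 ≤ ρ²=42; F_rep = 37·(-2,4)/20² = (-0.1850,0.3700)
F = F_att + ΣF_rep = (-12.6850,6.6200)
Δp = p'−p = (-1.2685,0.6620); α = Δx/Fx = (-2537/2000) / (-2537/200) = 1/10
check: Δy/Fy = (331/500) / (331/50) = 1/10 ✓

α = 1/10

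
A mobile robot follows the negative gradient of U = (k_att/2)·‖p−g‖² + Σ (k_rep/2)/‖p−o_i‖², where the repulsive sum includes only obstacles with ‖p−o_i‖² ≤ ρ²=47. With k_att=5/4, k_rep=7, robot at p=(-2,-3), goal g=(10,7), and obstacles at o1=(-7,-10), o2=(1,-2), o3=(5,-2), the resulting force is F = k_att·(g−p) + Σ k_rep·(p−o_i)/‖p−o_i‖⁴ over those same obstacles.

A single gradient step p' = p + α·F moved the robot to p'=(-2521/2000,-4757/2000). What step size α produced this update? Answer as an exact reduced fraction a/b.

α = 1/20

F_att = 5/4·(g−p) = 5/4·(12,10) = (15.0000,12.5000)
o1: d²=74 > ρ²=47 → inactive
o2: d²=10 ≤ ρ²=47; F_rep = 7·(-3,-1)/10² = (-0.2100,-0.0700)
o3: d²=50 > ρ²=47 → inactive
F = F_att + ΣF_rep = (14.7900,12.4300)
Δp = p'−p = (0.7395,0.6215); α = Δx/Fx = (1479/2000) / (1479/100) = 1/20
check: Δy/Fy = (1243/2000) / (1243/100) = 1/20 ✓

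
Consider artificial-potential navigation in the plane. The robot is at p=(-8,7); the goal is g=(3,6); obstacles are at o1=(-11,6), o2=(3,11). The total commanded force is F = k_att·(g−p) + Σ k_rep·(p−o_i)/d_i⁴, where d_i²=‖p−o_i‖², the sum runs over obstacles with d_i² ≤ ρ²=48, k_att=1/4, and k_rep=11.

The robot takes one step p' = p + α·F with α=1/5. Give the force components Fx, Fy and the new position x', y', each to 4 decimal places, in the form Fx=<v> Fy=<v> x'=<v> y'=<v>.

Fx=3.0800 Fy=-0.1400 x'=-7.3840 y'=6.9720

F_att = 1/4·(g−p) = 1/4·(11,-1) = (2.7500,-0.2500)
o1: d²=10 ≤ ρ²=48; F_rep = 11·(3,1)/10² = (0.3300,0.1100)
o2: d²=137 > ρ²=48 → inactive
F = F_att + ΣF_rep = (3.0800,-0.1400)
p' = p + 1/5·F = (-7.3840,6.9720)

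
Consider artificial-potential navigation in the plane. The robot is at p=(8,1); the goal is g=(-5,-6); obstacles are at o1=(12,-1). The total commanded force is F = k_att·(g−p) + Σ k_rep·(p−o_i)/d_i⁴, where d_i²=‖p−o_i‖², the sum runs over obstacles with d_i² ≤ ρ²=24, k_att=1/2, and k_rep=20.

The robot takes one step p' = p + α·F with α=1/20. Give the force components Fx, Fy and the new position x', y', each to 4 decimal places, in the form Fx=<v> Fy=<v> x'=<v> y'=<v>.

F_att = 1/2·(g−p) = 1/2·(-13,-7) = (-6.5000,-3.5000)
o1: d²=20 ≤ ρ²=24; F_rep = 20·(-4,2)/20² = (-0.2000,0.1000)
F = F_att + ΣF_rep = (-6.7000,-3.4000)
p' = p + 1/20·F = (7.6650,0.8300)

Fx=-6.7000 Fy=-3.4000 x'=7.6650 y'=0.8300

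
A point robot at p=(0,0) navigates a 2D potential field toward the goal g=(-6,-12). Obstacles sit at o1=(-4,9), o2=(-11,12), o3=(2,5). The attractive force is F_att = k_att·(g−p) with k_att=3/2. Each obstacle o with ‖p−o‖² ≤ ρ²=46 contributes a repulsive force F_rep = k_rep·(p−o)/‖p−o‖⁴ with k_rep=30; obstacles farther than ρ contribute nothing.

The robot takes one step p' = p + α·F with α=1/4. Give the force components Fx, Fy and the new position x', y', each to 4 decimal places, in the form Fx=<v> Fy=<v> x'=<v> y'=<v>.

F_att = 3/2·(g−p) = 3/2·(-6,-12) = (-9.0000,-18.0000)
o1: d²=97 > ρ²=46 → inactive
o2: d²=265 > ρ²=46 → inactive
o3: d²=29 ≤ ρ²=46; F_rep = 30·(-2,-5)/29² = (-0.0713,-0.1784)
F = F_att + ΣF_rep = (-9.0713,-18.1784)
p' = p + 1/4·F = (-2.2678,-4.5446)

Fx=-9.0713 Fy=-18.1784 x'=-2.2678 y'=-4.5446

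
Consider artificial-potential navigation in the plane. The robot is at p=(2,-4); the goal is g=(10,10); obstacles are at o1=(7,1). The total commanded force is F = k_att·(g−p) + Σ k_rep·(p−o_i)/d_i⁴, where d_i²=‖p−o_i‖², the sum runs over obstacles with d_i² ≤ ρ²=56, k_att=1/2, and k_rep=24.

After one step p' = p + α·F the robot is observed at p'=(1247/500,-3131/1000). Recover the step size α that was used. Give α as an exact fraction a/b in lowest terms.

α = 1/8

F_att = 1/2·(g−p) = 1/2·(8,14) = (4.0000,7.0000)
o1: d²=50 ≤ ρ²=56; F_rep = 24·(-5,-5)/50² = (-0.0480,-0.0480)
F = F_att + ΣF_rep = (3.9520,6.9520)
Δp = p'−p = (0.4940,0.8690); α = Δx/Fx = (247/500) / (494/125) = 1/8
check: Δy/Fy = (869/1000) / (869/125) = 1/8 ✓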